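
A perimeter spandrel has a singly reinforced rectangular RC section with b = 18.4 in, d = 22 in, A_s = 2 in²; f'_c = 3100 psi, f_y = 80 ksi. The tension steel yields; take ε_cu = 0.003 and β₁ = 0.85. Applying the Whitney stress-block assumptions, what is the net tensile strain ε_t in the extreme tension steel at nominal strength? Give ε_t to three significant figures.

ε_t ≈ 0.0140

a = A_s f_y/(0.85 f'_c b) = 3.300 in.
β₁ = 0.85, so c = a/β₁ = 3.300/0.85 = 3.882 in.
From the linear strain diagram with ε_cu = 0.003: ε_t = 0.003 (d − c)/c = 0.003 × (22 − 3.882)/3.882 = 0.0140.
Since ε_t ≥ 0.005, the section is tension-controlled.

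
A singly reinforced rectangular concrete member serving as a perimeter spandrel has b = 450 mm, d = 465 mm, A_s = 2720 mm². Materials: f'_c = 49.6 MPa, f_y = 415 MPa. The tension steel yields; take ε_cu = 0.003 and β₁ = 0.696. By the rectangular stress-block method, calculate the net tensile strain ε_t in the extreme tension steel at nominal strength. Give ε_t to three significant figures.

a = A_s f_y/(0.85 f'_c b) = 59.50 mm.
β₁ = 0.696, so c = a/β₁ = 59.50/0.696 = 85.49 mm.
From the linear strain diagram with ε_cu = 0.003: ε_t = 0.003 (d − c)/c = 0.003 × (465 − 85.49)/85.49 = 0.0133.
Since ε_t ≥ 0.005, the section is tension-controlled.

ε_t ≈ 0.0133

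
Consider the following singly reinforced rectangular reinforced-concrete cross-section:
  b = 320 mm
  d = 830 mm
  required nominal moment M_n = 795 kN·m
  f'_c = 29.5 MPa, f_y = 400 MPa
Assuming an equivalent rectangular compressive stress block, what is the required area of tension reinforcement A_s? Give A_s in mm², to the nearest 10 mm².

With M_n = 0.85 f'_c a b (d − a/2), solve the quadratic for a:
a = d − √(d² − 2M_n/(0.85 f'_c b)) = 830 − √(830² − 2 × 795×10⁶/(0.85 × 29.5 × 320)) = 129.47 mm.
A_s = 0.85 f'_c a b / f_y = 0.85 × 29.5 × 129.47 × 320 / 400 = 2597.2 mm².

A_s ≈ 2600 mm²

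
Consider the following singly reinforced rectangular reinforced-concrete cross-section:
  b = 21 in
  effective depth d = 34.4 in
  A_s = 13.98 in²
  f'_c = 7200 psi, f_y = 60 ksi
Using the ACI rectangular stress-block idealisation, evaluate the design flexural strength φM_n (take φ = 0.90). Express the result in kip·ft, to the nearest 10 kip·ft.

T = A_s f_y = 13.98 × 60 = 838.8 kips.
a = T/(0.85 f'_c b) = 838.8/(0.85 × 7.2 × 21) = 6.527 in.
M_n = T(d − a/2) = 838.8 × (34.4 − 3.2635) = 26117.3 kip·in = 26117.3/12 = 2176.44 kip·ft.
φM_n = 0.90 × 2176.44 = 1958.80 kip·ft.

φM_n ≈ 1960 kip·ft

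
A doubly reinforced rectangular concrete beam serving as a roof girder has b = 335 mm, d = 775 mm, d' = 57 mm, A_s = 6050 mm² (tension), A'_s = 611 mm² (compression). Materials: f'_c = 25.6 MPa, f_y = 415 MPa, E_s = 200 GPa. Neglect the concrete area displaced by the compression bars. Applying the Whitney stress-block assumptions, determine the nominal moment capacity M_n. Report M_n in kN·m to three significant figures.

M_n ≈ 1580 kN·m

Assume both tension and compression steel yield.
Net tension couple steel: A_s − A'_s = 5439 mm².
a = (A_s − A'_s) f_y / (0.85 f'_c b) = 2257185/(0.85 × 25.6 × 335) = 309.64 mm.
c = a/β₁ = 309.64/0.85 = 364.28 mm; ε'_s = 0.003(c − d')/c = 0.0025 ≥ f_y/E_s = 0.0021, so compression steel does yield.
M_n = (A_s − A'_s) f_y (d − a/2) + A'_s f_y (d − d') = [2257185 × (775 − 154.82) + 253565 × (775 − 57)] × 10⁻⁶ = 1399.86 + 182.06 = 1581.92 kN·m.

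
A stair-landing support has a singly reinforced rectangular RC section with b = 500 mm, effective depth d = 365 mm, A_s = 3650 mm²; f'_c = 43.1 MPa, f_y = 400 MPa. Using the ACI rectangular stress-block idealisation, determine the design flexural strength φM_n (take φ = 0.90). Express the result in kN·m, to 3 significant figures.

φM_n ≈ 427 kN·m

T = A_s f_y = 3650 × 400 = 1460000 N = 1460 kN.
From C = T: a = T/(0.85 f'_c b) = 1460000/(0.85 × 43.1 × 500) = 79.71 mm.
M_n = T(d − a/2) = 1460 kN × (365 − 39.855) mm = 474.71 kN·m.
φM_n = 0.90 × 474.71 = 427.24 kN·m.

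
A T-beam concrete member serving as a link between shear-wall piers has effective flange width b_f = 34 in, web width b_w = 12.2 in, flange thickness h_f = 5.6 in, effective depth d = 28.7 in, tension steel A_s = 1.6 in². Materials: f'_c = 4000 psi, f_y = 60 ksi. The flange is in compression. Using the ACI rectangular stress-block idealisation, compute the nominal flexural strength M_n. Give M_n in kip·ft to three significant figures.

Tension: T = A_s f_y = 1.6 × 60 = 96 kips.
Try a within the flange: a = T/(0.85 f'_c b_f) = 96/(0.85 × 4 × 34) = 0.830 in.
Since a = 0.830 ≤ h_f = 5.6 in, the stress block lies entirely in the flange; analyse as a rectangular beam of width b_f.
M_n = T(d − a/2) = 96 × (28.7 − 0.415) = 2715.4 kip·in.
M_n = 2715.4/12 = 226.28 kip·ft.

M_n ≈ 226 kip·ft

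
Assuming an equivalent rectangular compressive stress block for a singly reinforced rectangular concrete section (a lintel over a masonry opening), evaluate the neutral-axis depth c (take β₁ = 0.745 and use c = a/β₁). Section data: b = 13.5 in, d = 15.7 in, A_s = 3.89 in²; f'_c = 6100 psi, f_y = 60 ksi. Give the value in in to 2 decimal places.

T = A_s f_y = 3.89 × 60 = 233.4 kips.
a = T/(0.85 f'_c b) = 233.4/(0.85 × 6.1 × 13.5) = 3.3344 in.
With β₁ = 0.745, c = a/β₁ = 3.3344/0.745 = 4.48 in.

c ≈ 4.48 in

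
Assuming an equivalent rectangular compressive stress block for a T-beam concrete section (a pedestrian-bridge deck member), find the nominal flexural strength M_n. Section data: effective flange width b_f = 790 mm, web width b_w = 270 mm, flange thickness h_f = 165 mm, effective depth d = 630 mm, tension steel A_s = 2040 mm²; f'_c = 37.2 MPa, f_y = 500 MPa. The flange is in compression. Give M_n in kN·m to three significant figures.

Tension: T = A_s f_y = 2040 × 500 = 1020000 N.
Try a within the flange: a = T/(0.85 f'_c b_f) = 1020000/(0.85 × 37.2 × 790) = 40.83 mm.
Since a = 40.83 ≤ h_f = 165 mm, the stress block lies entirely in the flange; analyse as a rectangular beam of width b_f.
M_n = T(d − a/2) = 1020000 × (630 − 20.415) = 621.78 × 10⁶ N·mm.
M_n = 621.78 kN·m.

M_n ≈ 622 kN·m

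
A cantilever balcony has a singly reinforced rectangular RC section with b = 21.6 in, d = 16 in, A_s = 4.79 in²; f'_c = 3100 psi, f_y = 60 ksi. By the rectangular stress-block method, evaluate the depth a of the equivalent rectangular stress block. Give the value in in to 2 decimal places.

a ≈ 5.05 in

T = A_s f_y = 4.79 × 60 = 287.4 kips.
a = T/(0.85 f'_c b) = 287.4/(0.85 × 3.1 × 21.6) = 5.05 in.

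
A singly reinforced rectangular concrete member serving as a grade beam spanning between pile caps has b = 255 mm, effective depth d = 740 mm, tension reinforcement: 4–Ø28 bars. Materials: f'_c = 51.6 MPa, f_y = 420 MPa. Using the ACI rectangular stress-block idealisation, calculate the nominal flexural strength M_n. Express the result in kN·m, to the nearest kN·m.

A_s = 4 × 616 = 2464 mm².
T = A_s f_y = 2464 × 420 = 1034880 N = 1034.88 kN.
From C = T: a = T/(0.85 f'_c b) = 1034880/(0.85 × 51.6 × 255) = 92.53 mm.
M_n = T(d − a/2) = 1034.88 kN × (740 − 46.265) mm = 717.93 kN·m.

M_n ≈ 718 kN·m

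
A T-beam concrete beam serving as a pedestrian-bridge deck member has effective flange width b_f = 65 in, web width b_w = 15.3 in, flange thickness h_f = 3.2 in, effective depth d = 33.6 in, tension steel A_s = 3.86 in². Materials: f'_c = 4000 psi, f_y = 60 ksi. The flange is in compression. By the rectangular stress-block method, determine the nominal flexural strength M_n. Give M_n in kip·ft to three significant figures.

M_n ≈ 638 kip·ft

Tension: T = A_s f_y = 3.86 × 60 = 231.6 kips.
Try a within the flange: a = T/(0.85 f'_c b_f) = 231.6/(0.85 × 4 × 65) = 1.048 in.
Since a = 1.048 ≤ h_f = 3.2 in, the stress block lies entirely in the flange; analyse as a rectangular beam of width b_f.
M_n = T(d − a/2) = 231.6 × (33.6 − 0.524) = 7660.4 kip·in.
M_n = 7660.4/12 = 638.37 kip·ft.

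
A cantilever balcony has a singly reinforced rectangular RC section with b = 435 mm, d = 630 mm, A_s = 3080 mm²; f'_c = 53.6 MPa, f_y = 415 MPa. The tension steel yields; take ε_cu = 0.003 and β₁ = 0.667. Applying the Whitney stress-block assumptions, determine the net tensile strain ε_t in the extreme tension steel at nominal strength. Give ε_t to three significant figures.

a = A_s f_y/(0.85 f'_c b) = 64.49 mm.
β₁ = 0.667, so c = a/β₁ = 64.49/0.667 = 96.69 mm.
From the linear strain diagram with ε_cu = 0.003: ε_t = 0.003 (d − c)/c = 0.003 × (630 − 96.69)/96.69 = 0.0165.
Since ε_t ≥ 0.005, the section is tension-controlled.

ε_t ≈ 0.0165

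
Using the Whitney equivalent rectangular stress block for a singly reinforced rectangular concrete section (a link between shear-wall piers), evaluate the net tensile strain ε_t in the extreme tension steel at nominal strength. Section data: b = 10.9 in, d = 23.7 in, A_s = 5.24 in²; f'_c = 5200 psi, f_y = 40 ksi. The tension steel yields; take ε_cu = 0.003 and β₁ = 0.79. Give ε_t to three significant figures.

a = A_s f_y/(0.85 f'_c b) = 4.351 in.
β₁ = 0.79, so c = a/β₁ = 4.351/0.79 = 5.508 in.
From the linear strain diagram with ε_cu = 0.003: ε_t = 0.003 (d − c)/c = 0.003 × (23.7 − 5.508)/5.508 = 0.00991.
Since ε_t ≥ 0.005, the section is tension-controlled.

ε_t ≈ 0.00991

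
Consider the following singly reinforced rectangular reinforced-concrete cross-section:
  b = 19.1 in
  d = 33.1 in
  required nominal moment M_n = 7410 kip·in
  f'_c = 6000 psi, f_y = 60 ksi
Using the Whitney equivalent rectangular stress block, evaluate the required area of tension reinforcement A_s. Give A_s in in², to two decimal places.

A_s ≈ 3.87 in²

From M_n = 0.85 f'_c a b (d − a/2):
a = d − √(d² − 2M_n/(0.85 f'_c b)) = 33.1 − √(33.1² − 2 × 7410/(0.85 × 6 × 19.1)) = 2.384 in.
A_s = 0.85 f'_c a b / f_y = 0.85 × 6 × 2.384 × 19.1 / 60 = 3.870 in².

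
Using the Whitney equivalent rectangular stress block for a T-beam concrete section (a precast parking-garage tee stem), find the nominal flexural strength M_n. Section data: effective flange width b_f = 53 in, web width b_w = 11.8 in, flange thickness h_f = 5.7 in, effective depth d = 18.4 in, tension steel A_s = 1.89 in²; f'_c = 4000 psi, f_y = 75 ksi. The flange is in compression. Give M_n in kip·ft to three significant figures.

M_n ≈ 213 kip·ft

Tension: T = A_s f_y = 1.89 × 75 = 141.75 kips.
Try a within the flange: a = T/(0.85 f'_c b_f) = 141.75/(0.85 × 4 × 53) = 0.787 in.
Since a = 0.787 ≤ h_f = 5.7 in, the stress block lies entirely in the flange; analyse as a rectangular beam of width b_f.
M_n = T(d − a/2) = 141.75 × (18.4 − 0.3935) = 2552.4 kip·in.
M_n = 2552.4/12 = 212.70 kip·ft.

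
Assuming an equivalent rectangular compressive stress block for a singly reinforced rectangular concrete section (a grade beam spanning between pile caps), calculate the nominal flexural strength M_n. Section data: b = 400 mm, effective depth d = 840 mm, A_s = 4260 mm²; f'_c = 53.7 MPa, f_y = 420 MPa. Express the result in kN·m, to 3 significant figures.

T = A_s f_y = 4260 × 420 = 1789200 N = 1789.2 kN.
From C = T: a = T/(0.85 f'_c b) = 1789200/(0.85 × 53.7 × 400) = 98.00 mm.
M_n = T(d − a/2) = 1789.2 kN × (840 − 49) mm = 1415.26 kN·m.

M_n ≈ 1420 kN·m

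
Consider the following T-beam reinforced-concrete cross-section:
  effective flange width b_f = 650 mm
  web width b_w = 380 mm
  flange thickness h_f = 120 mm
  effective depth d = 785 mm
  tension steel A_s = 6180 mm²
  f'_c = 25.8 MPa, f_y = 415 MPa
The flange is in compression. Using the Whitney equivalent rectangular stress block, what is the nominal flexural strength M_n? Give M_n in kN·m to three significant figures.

Tension: T = A_s f_y = 6180 × 415 = 2564700 N.
Try a within the flange: a = T/(0.85 f'_c b_f) = 2564700/(0.85 × 25.8 × 650) = 179.92 mm.
a = 179.92 > h_f = 120 mm: the block extends into the web. Split into flange-overhang and web parts.
C_f = 0.85 f'_c (b_f − b_w) h_f = 0.85 × 25.8 × (650 − 380) × 120 = 710532 N.
Remaining web compression depth: a_w = (T − C_f)/(0.85 f'_c b_w) = (2564700 − 710532)/(0.85 × 25.8 × 380) = 222.50 mm.
M_n = C_f(d − h_f/2) + (T − C_f)(d − a_w/2) = 710532 × (785 − 60) + 1854168 × (785 − 111.25) = 515.14 + 1249.25 = 1764.39 × 10⁶ N·mm.
M_n = 1764.39 kN·m.

M_n ≈ 1760 kN·m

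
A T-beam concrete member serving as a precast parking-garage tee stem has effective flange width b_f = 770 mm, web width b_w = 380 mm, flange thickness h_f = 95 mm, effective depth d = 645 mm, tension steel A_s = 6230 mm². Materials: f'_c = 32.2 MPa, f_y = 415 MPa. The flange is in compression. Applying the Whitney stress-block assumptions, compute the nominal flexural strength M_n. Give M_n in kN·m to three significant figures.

M_n ≈ 1500 kN·m

Tension: T = A_s f_y = 6230 × 415 = 2585450 N.
Try a within the flange: a = T/(0.85 f'_c b_f) = 2585450/(0.85 × 32.2 × 770) = 122.68 mm.
a = 122.68 > h_f = 95 mm: the block extends into the web. Split into flange-overhang and web parts.
C_f = 0.85 f'_c (b_f − b_w) h_f = 0.85 × 32.2 × (770 − 380) × 95 = 1014059 N.
Remaining web compression depth: a_w = (T − C_f)/(0.85 f'_c b_w) = (2585450 − 1014059)/(0.85 × 32.2 × 380) = 151.09 mm.
M_n = C_f(d − h_f/2) + (T − C_f)(d − a_w/2) = 1014059 × (645 − 47.5) + 1571391 × (645 − 75.545) = 605.90 + 894.84 = 1500.74 × 10⁶ N·mm.
M_n = 1500.74 kN·m.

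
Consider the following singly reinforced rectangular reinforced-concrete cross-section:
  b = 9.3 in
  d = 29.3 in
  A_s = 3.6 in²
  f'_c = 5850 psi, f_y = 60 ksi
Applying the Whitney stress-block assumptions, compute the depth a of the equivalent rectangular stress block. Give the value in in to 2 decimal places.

a ≈ 4.67 in

T = A_s f_y = 3.6 × 60 = 216 kips.
a = T/(0.85 f'_c b) = 216/(0.85 × 5.85 × 9.3) = 4.67 in.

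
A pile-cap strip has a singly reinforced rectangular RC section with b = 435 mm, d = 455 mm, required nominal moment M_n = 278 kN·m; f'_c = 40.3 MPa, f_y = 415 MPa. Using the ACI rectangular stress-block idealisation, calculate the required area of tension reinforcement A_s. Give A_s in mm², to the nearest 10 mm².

With M_n = 0.85 f'_c a b (d − a/2), solve the quadratic for a:
a = d − √(d² − 2M_n/(0.85 f'_c b)) = 455 − √(455² − 2 × 278×10⁶/(0.85 × 40.3 × 435)) = 43.04 mm.
A_s = 0.85 f'_c a b / f_y = 0.85 × 40.3 × 43.04 × 435 / 415 = 1545.4 mm².

A_s ≈ 1550 mm²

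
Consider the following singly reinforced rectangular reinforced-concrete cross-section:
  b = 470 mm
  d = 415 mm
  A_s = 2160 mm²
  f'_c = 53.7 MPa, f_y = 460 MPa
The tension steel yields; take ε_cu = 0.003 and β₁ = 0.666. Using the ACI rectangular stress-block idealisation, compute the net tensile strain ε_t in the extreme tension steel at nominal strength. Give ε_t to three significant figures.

ε_t ≈ 0.0149

a = A_s f_y/(0.85 f'_c b) = 46.31 mm.
β₁ = 0.666, so c = a/β₁ = 46.31/0.666 = 69.53 mm.
From the linear strain diagram with ε_cu = 0.003: ε_t = 0.003 (d − c)/c = 0.003 × (415 − 69.53)/69.53 = 0.0149.
Since ε_t ≥ 0.005, the section is tension-controlled.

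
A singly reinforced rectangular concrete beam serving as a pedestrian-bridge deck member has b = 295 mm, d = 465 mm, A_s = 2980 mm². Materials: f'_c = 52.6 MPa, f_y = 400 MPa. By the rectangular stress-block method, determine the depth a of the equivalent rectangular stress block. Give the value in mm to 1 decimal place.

a ≈ 90.4 mm

T = A_s f_y = 2980 × 400 = 1192000 N = 1192 kN.
Setting C = 0.85 f'_c a b equal to T: a = 1192000/(0.85 × 52.6 × 295) = 90.4 mm.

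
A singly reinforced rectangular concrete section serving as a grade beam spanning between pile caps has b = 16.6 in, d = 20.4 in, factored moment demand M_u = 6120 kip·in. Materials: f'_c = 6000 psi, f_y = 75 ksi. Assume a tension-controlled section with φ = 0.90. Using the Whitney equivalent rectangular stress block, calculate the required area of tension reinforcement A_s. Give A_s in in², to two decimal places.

M_n = M_u/φ = 6120/0.90 = 6800 kip·in.
From M_n = 0.85 f'_c a b (d − a/2):
a = d − √(d² − 2M_n/(0.85 f'_c b)) = 20.4 − √(20.4² − 2 × 6800/(0.85 × 6 × 16.6)) = 4.415 in.
A_s = 0.85 f'_c a b / f_y = 0.85 × 6 × 4.415 × 16.6 / 75 = 4.984 in².

A_s ≈ 4.98 in²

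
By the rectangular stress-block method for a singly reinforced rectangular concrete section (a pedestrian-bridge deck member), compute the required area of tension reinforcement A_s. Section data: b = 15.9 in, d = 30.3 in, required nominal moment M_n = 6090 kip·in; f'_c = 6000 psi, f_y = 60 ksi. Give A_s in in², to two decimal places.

A_s ≈ 3.50 in²

From M_n = 0.85 f'_c a b (d − a/2):
a = d − √(d² − 2M_n/(0.85 f'_c b)) = 30.3 − √(30.3² − 2 × 6090/(0.85 × 6 × 15.9)) = 2.589 in.
A_s = 0.85 f'_c a b / f_y = 0.85 × 6 × 2.589 × 15.9 / 60 = 3.499 in².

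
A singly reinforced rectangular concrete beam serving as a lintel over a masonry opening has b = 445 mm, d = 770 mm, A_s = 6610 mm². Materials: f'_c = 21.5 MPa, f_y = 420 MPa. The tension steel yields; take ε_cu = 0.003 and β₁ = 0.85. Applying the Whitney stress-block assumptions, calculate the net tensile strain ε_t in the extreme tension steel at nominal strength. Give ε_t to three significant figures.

a = A_s f_y/(0.85 f'_c b) = 341.38 mm.
β₁ = 0.85, so c = a/β₁ = 341.38/0.85 = 401.62 mm.
From the linear strain diagram with ε_cu = 0.003: ε_t = 0.003 (d − c)/c = 0.003 × (770 − 401.62)/401.62 = 0.00275.
ε_t < 0.004 — the section is over-reinforced for flexure under ACI limits.

ε_t ≈ 0.00275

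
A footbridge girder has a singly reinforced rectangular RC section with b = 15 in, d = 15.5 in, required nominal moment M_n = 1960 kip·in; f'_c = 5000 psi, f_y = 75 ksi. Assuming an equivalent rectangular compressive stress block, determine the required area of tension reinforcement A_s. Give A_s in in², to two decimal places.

From M_n = 0.85 f'_c a b (d − a/2):
a = d − √(d² − 2M_n/(0.85 f'_c b)) = 15.5 − √(15.5² − 2 × 1960/(0.85 × 5 × 15)) = 2.130 in.
A_s = 0.85 f'_c a b / f_y = 0.85 × 5 × 2.130 × 15 / 75 = 1.811 in².

A_s ≈ 1.81 in²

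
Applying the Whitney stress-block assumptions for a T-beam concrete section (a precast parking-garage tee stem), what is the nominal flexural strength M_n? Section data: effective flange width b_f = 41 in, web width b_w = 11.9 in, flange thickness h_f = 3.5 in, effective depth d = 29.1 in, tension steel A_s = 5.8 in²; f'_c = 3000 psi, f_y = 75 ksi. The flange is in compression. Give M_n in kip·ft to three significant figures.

M_n ≈ 975 kip·ft

Tension: T = A_s f_y = 5.8 × 75 = 435 kips.
Try a within the flange: a = T/(0.85 f'_c b_f) = 435/(0.85 × 3 × 41) = 4.161 in.
a = 4.161 > h_f = 3.5 in: the block extends into the web. Split into flange-overhang and web parts.
C_f = 0.85 f'_c (b_f − b_w) h_f = 0.85 × 3 × (41 − 11.9) × 3.5 = 259.7 kips.
Remaining web compression depth: a_w = (T − C_f)/(0.85 f'_c b_w) = (435 − 259.7)/(0.85 × 3 × 11.9) = 5.777 in.
M_n = C_f(d − h_f/2) + (T − C_f)(d − a_w/2) = 259.7 × (29.1 − 1.75) + 175.3 × (29.1 − 2.8885) = 7102.8 + 4594.9 = 11697.7 kip·in.
M_n = 11697.7/12 = 974.81 kip·ft.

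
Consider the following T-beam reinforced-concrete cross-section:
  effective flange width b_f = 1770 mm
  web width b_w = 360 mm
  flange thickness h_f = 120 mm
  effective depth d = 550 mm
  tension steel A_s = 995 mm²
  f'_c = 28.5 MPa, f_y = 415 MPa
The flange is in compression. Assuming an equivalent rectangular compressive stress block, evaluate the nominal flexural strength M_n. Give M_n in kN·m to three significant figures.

Tension: T = A_s f_y = 995 × 415 = 412925 N.
Try a within the flange: a = T/(0.85 f'_c b_f) = 412925/(0.85 × 28.5 × 1770) = 9.63 mm.
Since a = 9.63 ≤ h_f = 120 mm, the stress block lies entirely in the flange; analyse as a rectangular beam of width b_f.
M_n = T(d − a/2) = 412925 × (550 − 4.815) = 225.12 × 10⁶ N·mm.
M_n = 225.12 kN·m.

M_n ≈ 225 kN·m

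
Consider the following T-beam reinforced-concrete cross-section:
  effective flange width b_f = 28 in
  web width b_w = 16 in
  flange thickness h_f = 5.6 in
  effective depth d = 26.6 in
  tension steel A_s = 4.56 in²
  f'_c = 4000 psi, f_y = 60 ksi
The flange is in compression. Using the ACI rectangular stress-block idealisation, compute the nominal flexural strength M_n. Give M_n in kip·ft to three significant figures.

M_n ≈ 574 kip·ft

Tension: T = A_s f_y = 4.56 × 60 = 273.6 kips.
Try a within the flange: a = T/(0.85 f'_c b_f) = 273.6/(0.85 × 4 × 28) = 2.874 in.
Since a = 2.874 ≤ h_f = 5.6 in, the stress block lies entirely in the flange; analyse as a rectangular beam of width b_f.
M_n = T(d − a/2) = 273.6 × (26.6 − 1.437) = 6884.6 kip·in.
M_n = 6884.6/12 = 573.72 kip·ft.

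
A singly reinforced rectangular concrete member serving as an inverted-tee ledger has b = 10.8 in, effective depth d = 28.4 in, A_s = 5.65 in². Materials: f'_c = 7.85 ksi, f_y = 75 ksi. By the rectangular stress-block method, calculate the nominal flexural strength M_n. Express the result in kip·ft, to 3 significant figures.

T = A_s f_y = 5.65 × 75 = 423.75 kips.
a = T/(0.85 f'_c b) = 423.75/(0.85 × 7.85 × 10.8) = 5.880 in.
M_n = T(d − a/2) = 423.75 × (28.4 − 2.94) = 10788.7 kip·in = 10788.7/12 = 899.06 kip·ft.

M_n ≈ 899 kip·ft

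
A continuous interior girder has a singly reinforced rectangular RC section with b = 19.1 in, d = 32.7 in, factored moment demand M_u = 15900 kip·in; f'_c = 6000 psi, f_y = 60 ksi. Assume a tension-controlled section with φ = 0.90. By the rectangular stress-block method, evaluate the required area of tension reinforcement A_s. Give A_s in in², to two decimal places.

A_s ≈ 9.93 in²

M_n = M_u/φ = 15900/0.90 = 17666.7 kip·in.
From M_n = 0.85 f'_c a b (d − a/2):
a = d − √(d² − 2M_n/(0.85 f'_c b)) = 32.7 − √(32.7² − 2 × 17666.7/(0.85 × 6 × 19.1)) = 6.119 in.
A_s = 0.85 f'_c a b / f_y = 0.85 × 6 × 6.119 × 19.1 / 60 = 9.934 in².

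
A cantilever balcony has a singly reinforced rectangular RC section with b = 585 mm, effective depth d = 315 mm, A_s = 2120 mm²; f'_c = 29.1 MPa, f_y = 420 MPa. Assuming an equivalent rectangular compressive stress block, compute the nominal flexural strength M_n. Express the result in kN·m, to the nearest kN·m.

M_n ≈ 253 kN·m

T = A_s f_y = 2120 × 420 = 890400 N = 890.4 kN.
From C = T: a = T/(0.85 f'_c b) = 890400/(0.85 × 29.1 × 585) = 61.53 mm.
M_n = T(d − a/2) = 890.4 kN × (315 − 30.765) mm = 253.08 kN·m.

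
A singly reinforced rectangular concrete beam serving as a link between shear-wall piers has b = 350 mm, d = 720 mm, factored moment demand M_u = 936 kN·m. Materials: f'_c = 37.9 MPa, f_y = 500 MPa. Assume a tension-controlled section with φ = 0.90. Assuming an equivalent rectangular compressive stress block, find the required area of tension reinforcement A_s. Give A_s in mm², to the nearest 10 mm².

M_n = M_u/φ = 936/0.90 = 1040 kN·m.
With M_n = 0.85 f'_c a b (d − a/2), solve the quadratic for a:
a = d − √(d² − 2M_n/(0.85 f'_c b)) = 720 − √(720² − 2 × 1040×10⁶/(0.85 × 37.9 × 350)) = 142.14 mm.
A_s = 0.85 f'_c a b / f_y = 0.85 × 37.9 × 142.14 × 350 / 500 = 3205.3 mm².

A_s ≈ 3210 mm²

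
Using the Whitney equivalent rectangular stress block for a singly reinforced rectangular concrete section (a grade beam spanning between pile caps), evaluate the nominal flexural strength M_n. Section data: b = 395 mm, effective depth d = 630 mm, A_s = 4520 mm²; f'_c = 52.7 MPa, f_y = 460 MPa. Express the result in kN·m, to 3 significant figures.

M_n ≈ 1190 kN·m

T = A_s f_y = 4520 × 460 = 2079200 N = 2079.2 kN.
From C = T: a = T/(0.85 f'_c b) = 2079200/(0.85 × 52.7 × 395) = 117.51 mm.
M_n = T(d − a/2) = 2079.2 kN × (630 − 58.755) mm = 1187.73 kN·m.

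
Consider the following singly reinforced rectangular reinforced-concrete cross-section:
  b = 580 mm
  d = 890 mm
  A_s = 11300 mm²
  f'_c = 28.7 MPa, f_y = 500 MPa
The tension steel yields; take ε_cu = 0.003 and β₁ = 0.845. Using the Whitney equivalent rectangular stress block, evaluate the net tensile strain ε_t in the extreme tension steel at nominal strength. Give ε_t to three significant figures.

ε_t ≈ 0.00265

a = A_s f_y/(0.85 f'_c b) = 399.32 mm.
β₁ = 0.845, so c = a/β₁ = 399.32/0.845 = 472.57 mm.
From the linear strain diagram with ε_cu = 0.003: ε_t = 0.003 (d − c)/c = 0.003 × (890 − 472.57)/472.57 = 0.00265.
ε_t < 0.004 — the section is over-reinforced for flexure under ACI limits.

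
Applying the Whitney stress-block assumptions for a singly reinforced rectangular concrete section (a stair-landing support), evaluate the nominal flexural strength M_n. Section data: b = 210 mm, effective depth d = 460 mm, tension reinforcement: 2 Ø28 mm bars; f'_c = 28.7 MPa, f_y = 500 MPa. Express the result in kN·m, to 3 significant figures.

A_s = 2 × 616 = 1232 mm².
T = A_s f_y = 1232 × 500 = 616000 N = 616 kN.
From C = T: a = T/(0.85 f'_c b) = 616000/(0.85 × 28.7 × 210) = 120.24 mm.
M_n = T(d − a/2) = 616 kN × (460 − 60.12) mm = 246.33 kN·m.

M_n ≈ 246 kN·m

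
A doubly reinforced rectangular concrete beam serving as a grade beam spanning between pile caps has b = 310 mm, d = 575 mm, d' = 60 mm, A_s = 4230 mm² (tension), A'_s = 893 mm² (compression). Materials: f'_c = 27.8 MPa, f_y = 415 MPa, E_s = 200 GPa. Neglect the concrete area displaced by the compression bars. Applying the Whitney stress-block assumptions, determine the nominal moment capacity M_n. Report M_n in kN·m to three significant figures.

Assume both tension and compression steel yield.
Net tension couple steel: A_s − A'_s = 3337 mm².
a = (A_s − A'_s) f_y / (0.85 f'_c b) = 1384855/(0.85 × 27.8 × 310) = 189.05 mm.
c = a/β₁ = 189.05/0.85 = 222.41 mm; ε'_s = 0.003(c − d')/c = 0.0022 ≥ f_y/E_s = 0.0021, so compression steel does yield.
M_n = (A_s − A'_s) f_y (d − a/2) + A'_s f_y (d − d') = [1384855 × (575 − 94.525) + 370595 × (575 − 60)] × 10⁻⁶ = 665.39 + 190.86 = 856.25 kN·m.

M_n ≈ 856 kN·m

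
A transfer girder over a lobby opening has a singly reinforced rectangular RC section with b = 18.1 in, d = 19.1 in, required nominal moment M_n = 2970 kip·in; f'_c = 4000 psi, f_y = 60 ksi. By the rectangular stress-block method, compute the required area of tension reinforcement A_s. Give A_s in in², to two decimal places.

From M_n = 0.85 f'_c a b (d − a/2):
a = d − √(d² − 2M_n/(0.85 f'_c b)) = 19.1 − √(19.1² − 2 × 2970/(0.85 × 4 × 18.1)) = 2.721 in.
A_s = 0.85 f'_c a b / f_y = 0.85 × 4 × 2.721 × 18.1 / 60 = 2.791 in².

A_s ≈ 2.79 in²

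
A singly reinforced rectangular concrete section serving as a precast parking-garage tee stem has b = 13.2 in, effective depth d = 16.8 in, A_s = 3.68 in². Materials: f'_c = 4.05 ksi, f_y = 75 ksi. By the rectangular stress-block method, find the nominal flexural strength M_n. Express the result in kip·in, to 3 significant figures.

M_n ≈ 3800 kip·in

T = A_s f_y = 3.68 × 75 = 276 kips.
a = T/(0.85 f'_c b) = 276/(0.85 × 4.05 × 13.2) = 6.074 in.
M_n = T(d − a/2) = 276 × (16.8 − 3.037) = 3798.6 kip·in.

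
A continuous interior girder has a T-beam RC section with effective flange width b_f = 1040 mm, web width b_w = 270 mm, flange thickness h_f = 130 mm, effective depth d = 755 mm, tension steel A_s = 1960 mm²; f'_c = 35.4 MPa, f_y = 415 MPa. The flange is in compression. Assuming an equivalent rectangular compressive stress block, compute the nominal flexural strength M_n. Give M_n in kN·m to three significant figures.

Tension: T = A_s f_y = 1960 × 415 = 813400 N.
Try a within the flange: a = T/(0.85 f'_c b_f) = 813400/(0.85 × 35.4 × 1040) = 25.99 mm.
Since a = 25.99 ≤ h_f = 130 mm, the stress block lies entirely in the flange; analyse as a rectangular beam of width b_f.
M_n = T(d − a/2) = 813400 × (755 − 12.995) = 603.55 × 10⁶ N·mm.
M_n = 603.55 kN·m.

M_n ≈ 604 kN·m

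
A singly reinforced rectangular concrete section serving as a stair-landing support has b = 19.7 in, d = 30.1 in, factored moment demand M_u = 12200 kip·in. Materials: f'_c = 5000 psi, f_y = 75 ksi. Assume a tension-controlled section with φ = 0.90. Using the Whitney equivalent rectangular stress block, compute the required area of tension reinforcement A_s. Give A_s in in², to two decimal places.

M_n = M_u/φ = 12200/0.90 = 13555.6 kip·in.
From M_n = 0.85 f'_c a b (d − a/2):
a = d − √(d² − 2M_n/(0.85 f'_c b)) = 30.1 − √(30.1² − 2 × 13555.6/(0.85 × 5 × 19.7)) = 5.971 in.
A_s = 0.85 f'_c a b / f_y = 0.85 × 5 × 5.971 × 19.7 / 75 = 6.666 in².

A_s ≈ 6.67 in²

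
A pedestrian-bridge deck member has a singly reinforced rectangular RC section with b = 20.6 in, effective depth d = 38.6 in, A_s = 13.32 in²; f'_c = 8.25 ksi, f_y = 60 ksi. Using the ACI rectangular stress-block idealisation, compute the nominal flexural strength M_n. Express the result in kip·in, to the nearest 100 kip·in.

T = A_s f_y = 13.32 × 60 = 799.2 kips.
a = T/(0.85 f'_c b) = 799.2/(0.85 × 8.25 × 20.6) = 5.532 in.
M_n = T(d − a/2) = 799.2 × (38.6 − 2.766) = 28638.5 kip·in.

M_n ≈ 28600 kip·in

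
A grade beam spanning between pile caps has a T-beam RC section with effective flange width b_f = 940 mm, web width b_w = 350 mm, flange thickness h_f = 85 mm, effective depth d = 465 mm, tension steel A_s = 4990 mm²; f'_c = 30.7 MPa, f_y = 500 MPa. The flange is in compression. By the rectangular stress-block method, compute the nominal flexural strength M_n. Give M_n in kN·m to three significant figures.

Tension: T = A_s f_y = 4990 × 500 = 2495000 N.
Try a within the flange: a = T/(0.85 f'_c b_f) = 2495000/(0.85 × 30.7 × 940) = 101.72 mm.
a = 101.72 > h_f = 85 mm: the block extends into the web. Split into flange-overhang and web parts.
C_f = 0.85 f'_c (b_f − b_w) h_f = 0.85 × 30.7 × (940 − 350) × 85 = 1308664 N.
Remaining web compression depth: a_w = (T − C_f)/(0.85 f'_c b_w) = (2495000 − 1308664)/(0.85 × 30.7 × 350) = 129.89 mm.
M_n = C_f(d − h_f/2) + (T − C_f)(d − a_w/2) = 1308664 × (465 − 42.5) + 1186336 × (465 − 64.945) = 552.91 + 474.60 = 1027.51 × 10⁶ N·mm.
M_n = 1027.51 kN·m.

M_n ≈ 1030 kN·m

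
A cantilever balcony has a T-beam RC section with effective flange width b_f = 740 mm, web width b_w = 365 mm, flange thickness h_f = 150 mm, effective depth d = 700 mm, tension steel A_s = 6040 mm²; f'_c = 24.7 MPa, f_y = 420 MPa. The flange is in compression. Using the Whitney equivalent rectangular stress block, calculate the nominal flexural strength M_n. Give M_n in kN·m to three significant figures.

M_n ≈ 1570 kN·m

Tension: T = A_s f_y = 6040 × 420 = 2536800 N.
Try a within the flange: a = T/(0.85 f'_c b_f) = 2536800/(0.85 × 24.7 × 740) = 163.28 mm.
a = 163.28 > h_f = 150 mm: the block extends into the web. Split into flange-overhang and web parts.
C_f = 0.85 f'_c (b_f − b_w) h_f = 0.85 × 24.7 × (740 − 365) × 150 = 1180969 N.
Remaining web compression depth: a_w = (T − C_f)/(0.85 f'_c b_w) = (2536800 − 1180969)/(0.85 × 24.7 × 365) = 176.93 mm.
M_n = C_f(d − h_f/2) + (T − C_f)(d − a_w/2) = 1180969 × (700 − 75) + 1355831 × (700 − 88.465) = 738.11 + 829.14 = 1567.25 × 10⁶ N·mm.
M_n = 1567.25 kN·m.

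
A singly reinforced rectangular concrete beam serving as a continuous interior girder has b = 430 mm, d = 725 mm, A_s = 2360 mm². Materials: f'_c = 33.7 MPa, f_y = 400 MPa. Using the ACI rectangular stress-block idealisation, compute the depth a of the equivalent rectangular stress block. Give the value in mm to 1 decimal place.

a ≈ 76.6 mm

T = A_s f_y = 2360 × 400 = 944000 N = 944 kN.
Setting C = 0.85 f'_c a b equal to T: a = 944000/(0.85 × 33.7 × 430) = 76.6 mm.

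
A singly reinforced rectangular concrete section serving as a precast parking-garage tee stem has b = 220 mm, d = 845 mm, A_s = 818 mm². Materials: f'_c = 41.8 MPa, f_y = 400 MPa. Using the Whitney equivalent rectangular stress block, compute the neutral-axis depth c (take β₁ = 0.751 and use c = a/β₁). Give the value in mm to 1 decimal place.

T = A_s f_y = 818 × 400 = 327200 N = 327.2 kN.
Setting C = 0.85 f'_c a b equal to T: a = 327200/(0.85 × 41.8 × 220) = 41.860 mm.
With β₁ = 0.751, c = a/β₁ = 41.860/0.751 = 55.7 mm.

c ≈ 55.7 mm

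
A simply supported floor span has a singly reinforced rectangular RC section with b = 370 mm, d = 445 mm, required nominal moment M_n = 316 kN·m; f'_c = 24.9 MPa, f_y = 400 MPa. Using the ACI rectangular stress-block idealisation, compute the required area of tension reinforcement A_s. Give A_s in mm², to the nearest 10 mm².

With M_n = 0.85 f'_c a b (d − a/2), solve the quadratic for a:
a = d − √(d² − 2M_n/(0.85 f'_c b)) = 445 − √(445² − 2 × 316×10⁶/(0.85 × 24.9 × 370)) = 102.48 mm.
A_s = 0.85 f'_c a b / f_y = 0.85 × 24.9 × 102.48 × 370 / 400 = 2006.3 mm².

A_s ≈ 2010 mm²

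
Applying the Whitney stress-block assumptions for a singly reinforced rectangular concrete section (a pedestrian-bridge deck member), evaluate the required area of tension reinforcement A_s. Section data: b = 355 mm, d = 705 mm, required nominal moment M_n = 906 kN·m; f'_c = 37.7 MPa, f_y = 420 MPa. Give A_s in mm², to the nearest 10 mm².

With M_n = 0.85 f'_c a b (d − a/2), solve the quadratic for a:
a = d − √(d² − 2M_n/(0.85 f'_c b)) = 705 − √(705² − 2 × 906×10⁶/(0.85 × 37.7 × 355)) = 123.84 mm.
A_s = 0.85 f'_c a b / f_y = 0.85 × 37.7 × 123.84 × 355 / 420 = 3354.3 mm².

A_s ≈ 3350 mm²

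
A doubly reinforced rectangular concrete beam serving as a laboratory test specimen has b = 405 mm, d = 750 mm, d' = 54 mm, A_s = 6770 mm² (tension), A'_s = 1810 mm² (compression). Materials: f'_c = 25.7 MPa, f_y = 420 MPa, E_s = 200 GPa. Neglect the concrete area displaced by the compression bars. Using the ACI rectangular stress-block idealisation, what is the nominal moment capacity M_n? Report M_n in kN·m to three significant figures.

M_n ≈ 1850 kN·m

Assume both tension and compression steel yield.
Net tension couple steel: A_s − A'_s = 4960 mm².
a = (A_s − A'_s) f_y / (0.85 f'_c b) = 2083200/(0.85 × 25.7 × 405) = 235.46 mm.
c = a/β₁ = 235.46/0.85 = 277.01 mm; ε'_s = 0.003(c − d')/c = 0.0024 ≥ f_y/E_s = 0.0021, so compression steel does yield.
M_n = (A_s − A'_s) f_y (d − a/2) + A'_s f_y (d − d') = [2083200 × (750 − 117.73) + 760200 × (750 − 54)] × 10⁻⁶ = 1317.14 + 529.10 = 1846.24 kN·m.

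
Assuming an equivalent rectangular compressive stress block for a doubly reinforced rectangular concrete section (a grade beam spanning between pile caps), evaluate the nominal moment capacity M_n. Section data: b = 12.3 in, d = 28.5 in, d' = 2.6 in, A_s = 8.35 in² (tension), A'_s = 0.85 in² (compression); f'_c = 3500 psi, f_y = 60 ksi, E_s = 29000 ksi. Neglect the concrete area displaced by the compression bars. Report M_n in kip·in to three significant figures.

Assume both steels yield.
a = (A_s − A'_s) f_y/(0.85 f'_c b) = (8.35 − 0.85) × 60/(0.85 × 3.5 × 12.3) = 12.298 in.
c = a/β₁ = 12.298/0.85 = 14.468 in; ε'_s = 0.003(c − d')/c = 0.0025 ≥ ε_y = 0.0021, so the compression steel yields.
M_n = (A_s − A'_s) f_y (d − a/2) + A'_s f_y (d − d') = 450 × (28.5 − 6.149) + 51 × (28.5 − 2.6) = 10058.0 + 1320.9 = 11378.9 kip·in.

M_n ≈ 11400 kip·in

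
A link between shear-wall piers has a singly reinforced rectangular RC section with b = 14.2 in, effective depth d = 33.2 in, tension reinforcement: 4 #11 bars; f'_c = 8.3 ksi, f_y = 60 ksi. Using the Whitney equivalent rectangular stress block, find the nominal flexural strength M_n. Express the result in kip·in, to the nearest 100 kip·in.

A_s = 4 × 1.56 = 6.24 in².
T = A_s f_y = 6.24 × 60 = 374.4 kips.
a = T/(0.85 f'_c b) = 374.4/(0.85 × 8.3 × 14.2) = 3.737 in.
M_n = T(d − a/2) = 374.4 × (33.2 − 1.8685) = 11730.5 kip·in.

M_n ≈ 11700 kip·in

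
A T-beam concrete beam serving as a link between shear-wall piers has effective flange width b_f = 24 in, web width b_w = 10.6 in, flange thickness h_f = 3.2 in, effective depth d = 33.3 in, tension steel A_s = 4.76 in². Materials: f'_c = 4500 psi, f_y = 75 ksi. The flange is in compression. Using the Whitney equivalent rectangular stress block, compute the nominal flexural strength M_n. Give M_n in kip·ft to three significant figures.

M_n ≈ 931 kip·ft

Tension: T = A_s f_y = 4.76 × 75 = 357 kips.
Try a within the flange: a = T/(0.85 f'_c b_f) = 357/(0.85 × 4.5 × 24) = 3.889 in.
a = 3.889 > h_f = 3.2 in: the block extends into the web. Split into flange-overhang and web parts.
C_f = 0.85 f'_c (b_f − b_w) h_f = 0.85 × 4.5 × (24 − 10.6) × 3.2 = 164.0 kips.
Remaining web compression depth: a_w = (T − C_f)/(0.85 f'_c b_w) = (357 − 164.0)/(0.85 × 4.5 × 10.6) = 4.760 in.
M_n = C_f(d − h_f/2) + (T − C_f)(d − a_w/2) = 164.0 × (33.3 − 1.6) + 193 × (33.3 − 2.38) = 5198.8 + 5967.6 = 11166.4 kip·in.
M_n = 11166.4/12 = 930.53 kip·ft.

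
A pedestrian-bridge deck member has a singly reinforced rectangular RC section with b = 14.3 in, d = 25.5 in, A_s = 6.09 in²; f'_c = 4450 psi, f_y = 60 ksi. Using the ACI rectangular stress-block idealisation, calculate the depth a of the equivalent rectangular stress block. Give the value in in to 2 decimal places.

a ≈ 6.76 in

T = A_s f_y = 6.09 × 60 = 365.4 kips.
a = T/(0.85 f'_c b) = 365.4/(0.85 × 4.45 × 14.3) = 6.76 in.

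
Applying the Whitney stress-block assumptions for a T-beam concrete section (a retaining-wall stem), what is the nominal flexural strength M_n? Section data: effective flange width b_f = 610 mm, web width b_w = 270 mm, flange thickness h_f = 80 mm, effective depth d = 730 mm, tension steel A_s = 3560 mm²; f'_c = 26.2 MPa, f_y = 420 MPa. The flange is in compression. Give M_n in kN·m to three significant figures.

Tension: T = A_s f_y = 3560 × 420 = 1495200 N.
Try a within the flange: a = T/(0.85 f'_c b_f) = 1495200/(0.85 × 26.2 × 610) = 110.06 mm.
a = 110.06 > h_f = 80 mm: the block extends into the web. Split into flange-overhang and web parts.
C_f = 0.85 f'_c (b_f − b_w) h_f = 0.85 × 26.2 × (610 − 270) × 80 = 605744 N.
Remaining web compression depth: a_w = (T − C_f)/(0.85 f'_c b_w) = (1495200 − 605744)/(0.85 × 26.2 × 270) = 147.92 mm.
M_n = C_f(d − h_f/2) + (T − C_f)(d − a_w/2) = 605744 × (730 − 40) + 889456 × (730 − 73.96) = 417.96 + 583.52 = 1001.48 × 10⁶ N·mm.
M_n = 1001.48 kN·m.

M_n ≈ 1000 kN·m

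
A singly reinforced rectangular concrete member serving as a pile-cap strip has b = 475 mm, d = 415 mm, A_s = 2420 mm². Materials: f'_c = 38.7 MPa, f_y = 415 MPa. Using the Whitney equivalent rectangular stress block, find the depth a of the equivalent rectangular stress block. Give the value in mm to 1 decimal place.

T = A_s f_y = 2420 × 415 = 1004300 N = 1004.3 kN.
Setting C = 0.85 f'_c a b equal to T: a = 1004300/(0.85 × 38.7 × 475) = 64.3 mm.

a ≈ 64.3 mm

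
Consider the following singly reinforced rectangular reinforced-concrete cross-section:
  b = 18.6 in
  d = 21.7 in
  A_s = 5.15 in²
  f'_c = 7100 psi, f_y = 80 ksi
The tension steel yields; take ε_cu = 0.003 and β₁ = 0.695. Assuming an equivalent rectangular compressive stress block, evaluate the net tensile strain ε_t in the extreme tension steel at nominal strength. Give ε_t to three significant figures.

ε_t ≈ 0.00933

a = A_s f_y/(0.85 f'_c b) = 3.670 in.
β₁ = 0.695, so c = a/β₁ = 3.670/0.695 = 5.281 in.
From the linear strain diagram with ε_cu = 0.003: ε_t = 0.003 (d − c)/c = 0.003 × (21.7 − 5.281)/5.281 = 0.00933.
Since ε_t ≥ 0.005, the section is tension-controlled.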